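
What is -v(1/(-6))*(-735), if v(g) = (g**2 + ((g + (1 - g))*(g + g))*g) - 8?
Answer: -23275/4 ≈ -5818.8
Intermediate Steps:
v(g) = -8 + 3*g**2 (v(g) = (g**2 + (1*(2*g))*g) - 8 = (g**2 + (2*g)*g) - 8 = (g**2 + 2*g**2) - 8 = 3*g**2 - 8 = -8 + 3*g**2)
-v(1/(-6))*(-735) = -(-8 + 3*(1/(-6))**2)*(-735) = -(-8 + 3*(-1/6)**2)*(-735) = -(-8 + 3*(1/36))*(-735) = -(-8 + 1/12)*(-735) = -(-95)*(-735)/12 = -1*23275/4 = -23275/4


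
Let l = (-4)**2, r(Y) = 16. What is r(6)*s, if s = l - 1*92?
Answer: -1216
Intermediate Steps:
l = 16
s = -76 (s = 16 - 1*92 = 16 - 92 = -76)
r(6)*s = 16*(-76) = -1216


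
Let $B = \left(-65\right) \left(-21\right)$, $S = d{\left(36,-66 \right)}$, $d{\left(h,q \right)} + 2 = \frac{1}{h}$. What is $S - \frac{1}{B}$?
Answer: $- \frac{32317}{16380} \approx -1.973$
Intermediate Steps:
$d{\left(h,q \right)} = -2 + \frac{1}{h}$
$S = - \frac{71}{36}$ ($S = -2 + \frac{1}{36} = - \frac{71}{36} \approx -1.9722$)
$B = 1365$
$S - \frac{1}{B} = - \frac{71}{36} - \frac{1}{1365} = - \frac{32317}{16380}$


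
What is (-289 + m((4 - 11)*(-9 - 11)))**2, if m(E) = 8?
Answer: 78961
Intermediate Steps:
(-289 + m((4 - 11)*(-9 - 11)))**2 = (-289 + 8)**2 = (-281)**2 = 78961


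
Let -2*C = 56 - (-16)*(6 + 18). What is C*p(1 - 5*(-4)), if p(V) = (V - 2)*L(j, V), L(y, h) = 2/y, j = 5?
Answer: -1672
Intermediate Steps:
p(V) = -⅘ + 2*V/5 (p(V) = (V - 2)*(2/5) = (-2 + V)*(2*(⅕)) = (-2 + V)*(⅖) = -⅘ + 2*V/5)
C = -220 (C = -(56 - (-16)*(6 + 18))/2 = -(56 - (-16)*24)/2 = -(56 - 1*(-384))/2 = -(56 + 384)/2 = -½*440 = -220)
C*p(1 - 5*(-4)) = -220*(-⅘ + 2*(1 - 5*(-4))/5) = -220*(-⅘ + 2*(1 + 20)/5) = -220*(-⅘ + (⅖)*21) = -220*(-⅘ + 42/5) = -220*38/5 = -1672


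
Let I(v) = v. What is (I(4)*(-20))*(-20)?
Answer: 1600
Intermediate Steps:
(I(4)*(-20))*(-20) = (4*(-20))*(-20) = -80*(-20) = 1600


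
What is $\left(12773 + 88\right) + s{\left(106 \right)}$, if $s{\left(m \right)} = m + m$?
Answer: $13073$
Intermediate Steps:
$s{\left(m \right)} = 2 m$
$\left(12773 + 88\right) + s{\left(106 \right)} = \left(12773 + 88\right) + 2 \cdot 106 = 12861 + 212 = 13073$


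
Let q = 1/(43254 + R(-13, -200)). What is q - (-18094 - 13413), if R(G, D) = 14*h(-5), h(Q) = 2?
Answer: 1363685975/43282 ≈ 31507.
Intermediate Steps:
R(G, D) = 28 (R(G, D) = 14*2 = 28)
q = 1/43282 (q = 1/(43254 + 28) = 1/43282 ≈ 2.3104e-5)
q - (-18094 - 13413) = 1/43282 - (-18094 - 13413) = 1/43282 - 1*(-31507) = 1/43282 + 31507 = 1363685975/43282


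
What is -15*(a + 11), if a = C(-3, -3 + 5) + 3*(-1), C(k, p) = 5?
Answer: -195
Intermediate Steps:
a = 2 (a = 5 + 3*(-1) = 5 - 3 = 2)
-15*(a + 11) = -15*(2 + 11) = -15*13 = -195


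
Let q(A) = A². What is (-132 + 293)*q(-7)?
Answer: 7889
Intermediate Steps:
(-132 + 293)*q(-7) = (-132 + 293)*(-7)² = 161*49 = 7889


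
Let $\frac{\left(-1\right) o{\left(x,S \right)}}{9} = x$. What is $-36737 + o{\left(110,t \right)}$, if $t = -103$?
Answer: $-37727$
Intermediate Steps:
$o{\left(x,S \right)} = - 9 x$
$-36737 + o{\left(110,t \right)} = -36737 - 990 = -37727$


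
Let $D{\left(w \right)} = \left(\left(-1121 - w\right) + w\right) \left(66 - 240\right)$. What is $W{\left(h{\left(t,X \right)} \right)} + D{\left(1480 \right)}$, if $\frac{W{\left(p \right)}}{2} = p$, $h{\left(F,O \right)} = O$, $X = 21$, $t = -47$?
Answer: $195096$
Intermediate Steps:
$D{\left(w \right)} = 195054$ ($D{\left(w \right)} = \left(-1121\right) \left(-174\right) = 195054$)
$W{\left(p \right)} = 2 p$
$W{\left(h{\left(t,X \right)} \right)} + D{\left(1480 \right)} = 2 \cdot 21 + 195054 = 42 + 195054 = 195096$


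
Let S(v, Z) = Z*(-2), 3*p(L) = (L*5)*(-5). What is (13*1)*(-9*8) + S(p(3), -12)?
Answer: -912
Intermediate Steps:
p(L) = -25*L/3 (p(L) = ((L*5)*(-5))/3 = ((5*L)*(-5))/3 = (-25*L)/3 = -25*L/3)
S(v, Z) = -2*Z
(13*1)*(-9*8) + S(p(3), -12) = (13*1)*(-9*8) - 2*(-12) = 13*(-72) + 24 = -936 + 24 = -912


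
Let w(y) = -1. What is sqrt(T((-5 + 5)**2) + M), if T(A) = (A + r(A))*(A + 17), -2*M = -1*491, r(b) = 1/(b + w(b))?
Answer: sqrt(914)/2 ≈ 15.116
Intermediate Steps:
r(b) = 1/(-1 + b) (r(b) = 1/(b - 1) = 1/(-1 + b))
M = 491/2 (M = -(-1)*491/2 = -1/2*(-491) = 491/2 ≈ 245.50)
T(A) = (17 + A)*(A + 1/(-1 + A)) (T(A) = (A + 1/(-1 + A))*(A + 17) = (A + 1/(-1 + A))*(17 + A) = (17 + A)*(A + 1/(-1 + A)))
sqrt(T((-5 + 5)**2) + M) = sqrt((17 + (-5 + 5)**2 + (-5 + 5)**2*(-1 + (-5 + 5)**2)*(17 + (-5 + 5)**2))/(-1 + (-5 + 5)**2) + 491/2) = sqrt((17 + 0**2 + 0**2*(-1 + 0**2)*(17 + 0**2))/(-1 + 0**2) + 491/2) = sqrt((17 + 0 + 0*(-1 + 0)*(17 + 0))/(-1 + 0) + 491/2) = sqrt((17 + 0 + 0*(-1)*17)/(-1) + 491/2) = sqrt(-(17 + 0 + 0) + 491/2) = sqrt(-1*17 + 491/2) = sqrt(-17 + 491/2) = sqrt(457/2) = sqrt(914)/2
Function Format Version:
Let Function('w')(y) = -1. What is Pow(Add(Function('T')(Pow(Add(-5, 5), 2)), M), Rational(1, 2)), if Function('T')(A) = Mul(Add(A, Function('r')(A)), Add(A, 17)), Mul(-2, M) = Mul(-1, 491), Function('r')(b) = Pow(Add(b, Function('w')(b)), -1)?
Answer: Mul(Rational(1, 2), Pow(914, Rational(1, 2))) ≈ 15.116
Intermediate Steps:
Function('r')(b) = Pow(Add(-1, b), -1) (Function('r')(b) = Pow(Add(b, -1), -1) = Pow(Add(-1, b), -1))
M = Rational(491, 2) (M = Mul(Rational(-1, 2), Mul(-1, 491)) = Mul(Rational(-1, 2), -491) = Rational(491, 2) ≈ 245.50)
Function('T')(A) = Mul(Add(17, A), Add(A, Pow(Add(-1, A), -1))) (Function('T')(A) = Mul(Add(A, Pow(Add(-1, A), -1)), Add(A, 17)) = Mul(Add(A, Pow(Add(-1, A), -1)), Add(17, A)) = Mul(Add(17, A), Add(A, Pow(Add(-1, A), -1))))
Pow(Add(Function('T')(Pow(Add(-5, 5), 2)), M), Rational(1, 2)) = Pow(Add(Mul(Pow(Add(-1, Pow(Add(-5, 5), 2)), -1), Add(17, Pow(Add(-5, 5), 2), Mul(Pow(Add(-5, 5), 2), Add(-1, Pow(Add(-5, 5), 2)), Add(17, Pow(Add(-5, 5), 2))))), Rational(491, 2)), Rational(1, 2)) = Pow(Add(Mul(Pow(Add(-1, Pow(0, 2)), -1), Add(17, Pow(0, 2), Mul(Pow(0, 2), Add(-1, Pow(0, 2)), Add(17, Pow(0, 2))))), Rational(491, 2)), Rational(1, 2)) = Pow(Add(Mul(Pow(Add(-1, 0), -1), Add(17, 0, Mul(0, Add(-1, 0), Add(17, 0)))), Rational(491, 2)), Rational(1, 2)) = Pow(Add(Mul(Pow(-1, -1), Add(17, 0, Mul(0, -1, 17))), Rational(491, 2)), Rational(1, 2)) = Pow(Add(Mul(-1, Add(17, 0, 0)), Rational(491, 2)), Rational(1, 2)) = Pow(Add(Mul(-1, 17), Rational(491, 2)), Rational(1, 2)) = Pow(Add(-17, Rational(491, 2)), Rational(1, 2)) = Pow(Rational(457, 2), Rational(1, 2)) = Mul(Rational(1, 2), Pow(914, Rational(1, 2)))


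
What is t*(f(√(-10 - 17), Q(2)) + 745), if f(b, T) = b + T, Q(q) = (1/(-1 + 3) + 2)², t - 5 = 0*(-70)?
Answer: 15025/4 + 15*I*√3 ≈ 3756.3 + 25.981*I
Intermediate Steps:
t = 5 (t = 5 + 0*(-70) = 5 + 0 = 5)
Q(q) = 25/4 (Q(q) = (1/2 + 2)² = (½ + 2)² = (5/2)² = 25/4)
f(b, T) = T + b
t*(f(√(-10 - 17), Q(2)) + 745) = 5*((25/4 + √(-10 - 17)) + 745) = 5*((25/4 + √(-27)) + 745) = 5*((25/4 + 3*I*√3) + 745) = 5*(3005/4 + 3*I*√3) = 15025/4 + 15*I*√3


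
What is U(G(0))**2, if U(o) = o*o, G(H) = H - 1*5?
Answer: 625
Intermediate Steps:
G(H) = -5 + H (G(H) = H - 5 = -5 + H)
U(o) = o**2
U(G(0))**2 = ((-5 + 0)**2)**2 = ((-5)**2)**2 = 25**2 = 625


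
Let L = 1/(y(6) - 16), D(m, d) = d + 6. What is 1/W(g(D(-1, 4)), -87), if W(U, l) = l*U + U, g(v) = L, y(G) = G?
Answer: 5/43 ≈ 0.11628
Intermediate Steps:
D(m, d) = 6 + d
L = -⅒ (L = 1/(6 - 16) = 1/(-10) = -⅒ ≈ -0.10000)
g(v) = -⅒
W(U, l) = U + U*l (W(U, l) = U*l + U = U + U*l)
1/W(g(D(-1, 4)), -87) = 1/(-(1 - 87)/10) = 1/(-⅒*(-86)) = 1/(43/5) = 5/43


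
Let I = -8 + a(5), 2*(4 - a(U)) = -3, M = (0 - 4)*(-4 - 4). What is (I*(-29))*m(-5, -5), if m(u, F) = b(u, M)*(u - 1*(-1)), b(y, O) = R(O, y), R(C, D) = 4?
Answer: -1160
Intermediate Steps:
M = 32 (M = -4*(-8) = 32)
a(U) = 11/2 (a(U) = 4 - ½*(-3) = 4 + 3/2 = 11/2)
b(y, O) = 4
I = -5/2 (I = -8 + 11/2 = -5/2 ≈ -2.5000)
m(u, F) = 4 + 4*u (m(u, F) = 4*(u - 1*(-1)) = 4*(u + 1) = 4*(1 + u) = 4 + 4*u)
(I*(-29))*m(-5, -5) = (-5/2*(-29))*(4 + 4*(-5)) = 145*(4 - 20)/2 = (145/2)*(-16) = -1160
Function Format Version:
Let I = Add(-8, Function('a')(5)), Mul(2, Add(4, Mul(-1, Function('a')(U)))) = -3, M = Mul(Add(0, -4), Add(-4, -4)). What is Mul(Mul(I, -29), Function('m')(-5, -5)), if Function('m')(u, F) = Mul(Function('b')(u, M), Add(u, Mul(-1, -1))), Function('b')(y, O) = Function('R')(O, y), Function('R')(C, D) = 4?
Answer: -1160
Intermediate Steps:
M = 32 (M = Mul(-4, -8) = 32)
Function('a')(U) = Rational(11, 2) (Function('a')(U) = Add(4, Mul(Rational(-1, 2), -3)) = Add(4, Rational(3, 2)) = Rational(11, 2))
Function('b')(y, O) = 4
I = Rational(-5, 2) (I = Add(-8, Rational(11, 2)) = Rational(-5, 2) ≈ -2.5000)
Function('m')(u, F) = Add(4, Mul(4, u)) (Function('m')(u, F) = Mul(4, Add(u, Mul(-1, -1))) = Mul(4, Add(u, 1)) = Mul(4, Add(1, u)) = Add(4, Mul(4, u)))
Mul(Mul(I, -29), Function('m')(-5, -5)) = Mul(Mul(Rational(-5, 2), -29), Add(4, Mul(4, -5))) = Mul(Rational(145, 2), Add(4, -20)) = Mul(Rational(145, 2), -16) = -1160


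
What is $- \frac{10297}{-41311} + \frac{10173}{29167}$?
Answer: $\frac{720589402}{1204917937} \approx 0.59804$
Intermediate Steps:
$- \frac{10297}{-41311} + \frac{10173}{29167} = \left(-10297\right) \left(- \frac{1}{41311}\right) + 10173 \cdot \frac{1}{29167} = \frac{10297}{41311} + \frac{10173}{29167} = \frac{720589402}{1204917937}$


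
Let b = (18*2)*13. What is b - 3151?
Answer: -2683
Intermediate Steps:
b = 468 (b = 36*13 = 468)
b - 3151 = 468 - 3151 = -2683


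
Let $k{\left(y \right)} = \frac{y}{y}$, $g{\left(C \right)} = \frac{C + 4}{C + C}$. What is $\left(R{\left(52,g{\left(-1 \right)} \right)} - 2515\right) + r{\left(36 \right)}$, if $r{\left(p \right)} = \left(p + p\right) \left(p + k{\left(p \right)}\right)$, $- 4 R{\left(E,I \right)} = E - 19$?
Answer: $\frac{563}{4} \approx 140.75$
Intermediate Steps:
$g{\left(C \right)} = \frac{4 + C}{2 C}$
$R{\left(E,I \right)} = \frac{19}{4} - \frac{E}{4}$ ($R{\left(E,I \right)} = - \frac{E - 19}{4} = - \frac{-19 + E}{4} = \frac{19}{4} - \frac{E}{4}$)
$k{\left(y \right)} = 1$
$r{\left(p \right)} = 2 p \left(1 + p\right)$ ($r{\left(p \right)} = \left(p + p\right) \left(p + 1\right) = 2 p \left(1 + p\right)$)
$\left(R{\left(52,g{\left(-1 \right)} \right)} - 2515\right) + r{\left(36 \right)} = \left(\left(\frac{19}{4} - 13\right) - 2515\right) + 2 \cdot 36 \left(1 + 36\right) = \left(\left(\frac{19}{4} - 13\right) - 2515\right) + 2 \cdot 36 \cdot 37 = \left(- \frac{33}{4} - 2515\right) + 2664 = - \frac{10093}{4} + 2664 = \frac{563}{4}$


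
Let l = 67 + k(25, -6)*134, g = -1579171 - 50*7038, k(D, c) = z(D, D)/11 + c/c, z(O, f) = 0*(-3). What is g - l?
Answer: -1931272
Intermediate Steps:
z(O, f) = 0
k(D, c) = 1 (k(D, c) = 0/11 + c/c = 0*(1/11) + 1 = 0 + 1 = 1)
g = -1931071 (g = -1579171 - 351900 = -1931071)
l = 201 (l = 67 + 1*134 = 67 + 134 = 201)
g - l = -1931071 - 1*201 = -1931071 - 201 = -1931272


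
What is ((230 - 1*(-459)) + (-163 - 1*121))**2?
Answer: 164025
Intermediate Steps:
((230 - 1*(-459)) + (-163 - 1*121))**2 = ((230 + 459) + (-163 - 121))**2 = (689 - 284)**2 = 405**2 = 164025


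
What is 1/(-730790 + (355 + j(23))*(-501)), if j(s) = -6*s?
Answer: -1/839507 ≈ -1.1912e-6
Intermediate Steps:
1/(-730790 + (355 + j(23))*(-501)) = 1/(-730790 + (355 - 6*23)*(-501)) = 1/(-730790 + (355 - 138)*(-501)) = 1/(-730790 + 217*(-501)) = 1/(-730790 - 108717) = 1/(-839507) = -1/839507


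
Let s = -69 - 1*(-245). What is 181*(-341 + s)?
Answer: -29865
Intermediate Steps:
s = 176 (s = -69 + 245 = 176)
181*(-341 + s) = 181*(-341 + 176) = 181*(-165) = -29865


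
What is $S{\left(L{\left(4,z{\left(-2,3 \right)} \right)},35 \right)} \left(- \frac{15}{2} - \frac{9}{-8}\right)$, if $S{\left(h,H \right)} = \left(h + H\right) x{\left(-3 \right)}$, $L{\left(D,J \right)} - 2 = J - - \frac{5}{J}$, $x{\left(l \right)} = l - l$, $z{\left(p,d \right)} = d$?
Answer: $0$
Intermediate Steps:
$x{\left(l \right)} = 0$
$L{\left(D,J \right)} = 2 + J + \frac{5}{J}$ ($L{\left(D,J \right)} = 2 + \left(J - - \frac{5}{J}\right) = 2 + \left(J + \frac{5}{J}\right) = 2 + J + \frac{5}{J}$)
$S{\left(h,H \right)} = 0$ ($S{\left(h,H \right)} = \left(h + H\right) 0 = \left(H + h\right) 0 = 0$)
$S{\left(L{\left(4,z{\left(-2,3 \right)} \right)},35 \right)} \left(- \frac{15}{2} - \frac{9}{-8}\right) = 0 \left(- \frac{15}{2} - \frac{9}{-8}\right) = 0 \left(\left(-15\right) \frac{1}{2} - - \frac{9}{8}\right) = 0 \left(- \frac{15}{2} + \frac{9}{8}\right) = 0 \left(- \frac{51}{8}\right) = 0$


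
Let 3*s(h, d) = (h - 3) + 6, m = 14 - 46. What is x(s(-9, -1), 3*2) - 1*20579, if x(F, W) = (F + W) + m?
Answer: -20607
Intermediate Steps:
m = -32
s(h, d) = 1 + h/3 (s(h, d) = ((h - 3) + 6)/3 = ((-3 + h) + 6)/3 = (3 + h)/3 = 1 + h/3)
x(F, W) = -32 + F + W (x(F, W) = (F + W) - 32 = -32 + F + W)
x(s(-9, -1), 3*2) - 1*20579 = (-32 + (1 + (⅓)*(-9)) + 3*2) - 1*20579 = (-32 + (1 - 3) + 6) - 20579 = (-32 - 2 + 6) - 20579 = -28 - 20579 = -20607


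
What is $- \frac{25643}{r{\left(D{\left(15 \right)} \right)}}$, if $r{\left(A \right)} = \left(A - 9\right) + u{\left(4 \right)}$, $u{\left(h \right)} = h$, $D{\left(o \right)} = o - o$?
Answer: $\frac{25643}{5} \approx 5128.6$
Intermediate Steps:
$D{\left(o \right)} = 0$
$r{\left(A \right)} = -5 + A$ ($r{\left(A \right)} = \left(A - 9\right) + 4 = \left(-9 + A\right) + 4 = -5 + A$)
$- \frac{25643}{r{\left(D{\left(15 \right)} \right)}} = - \frac{25643}{-5 + 0} = - \frac{25643}{-5} = \left(-25643\right) \left(- \frac{1}{5}\right) = \frac{25643}{5}$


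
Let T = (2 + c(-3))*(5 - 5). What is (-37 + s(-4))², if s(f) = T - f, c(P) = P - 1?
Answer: 1089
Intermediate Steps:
c(P) = -1 + P
T = 0 (T = (2 + (-1 - 3))*(5 - 5) = (2 - 4)*0 = -2*0 = 0)
s(f) = -f (s(f) = 0 - f = -f)
(-37 + s(-4))² = (-37 - 1*(-4))² = (-37 + 4)² = (-33)² = 1089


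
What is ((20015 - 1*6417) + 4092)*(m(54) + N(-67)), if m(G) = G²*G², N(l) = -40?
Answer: 150418353040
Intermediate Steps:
m(G) = G⁴
((20015 - 1*6417) + 4092)*(m(54) + N(-67)) = ((20015 - 1*6417) + 4092)*(54⁴ - 40) = ((20015 - 6417) + 4092)*(8503056 - 40) = (13598 + 4092)*8503016 = 17690*8503016 = 150418353040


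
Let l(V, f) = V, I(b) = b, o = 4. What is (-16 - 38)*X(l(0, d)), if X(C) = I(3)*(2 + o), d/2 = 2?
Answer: -972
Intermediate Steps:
d = 4 (d = 2*2 = 4)
X(C) = 18 (X(C) = 3*(2 + 4) = 3*6 = 18)
(-16 - 38)*X(l(0, d)) = (-16 - 38)*18 = -54*18 = -972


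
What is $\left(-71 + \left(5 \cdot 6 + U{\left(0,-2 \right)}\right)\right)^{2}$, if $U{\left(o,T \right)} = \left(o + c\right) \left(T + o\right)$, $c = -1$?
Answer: $1521$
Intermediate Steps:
$U{\left(o,T \right)} = \left(-1 + o\right) \left(T + o\right)$ ($U{\left(o,T \right)} = \left(o - 1\right) \left(T + o\right) = \left(-1 + o\right) \left(T + o\right)$)
$\left(-71 + \left(5 \cdot 6 + U{\left(0,-2 \right)}\right)\right)^{2} = \left(-71 + \left(5 \cdot 6 - \left(-2 - 0^{2}\right)\right)\right)^{2} = \left(-71 + \left(30 + \left(0 + 2 + 0 + 0\right)\right)\right)^{2} = \left(-71 + \left(30 + 2\right)\right)^{2} = \left(-71 + 32\right)^{2} = \left(-39\right)^{2} = 1521$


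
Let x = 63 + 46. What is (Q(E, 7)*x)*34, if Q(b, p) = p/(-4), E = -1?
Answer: -12971/2 ≈ -6485.5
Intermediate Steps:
x = 109
Q(b, p) = -p/4 (Q(b, p) = p*(-1/4) = -p/4)
(Q(E, 7)*x)*34 = (-1/4*7*109)*34 = -7/4*109*34 = -763/4*34 = -12971/2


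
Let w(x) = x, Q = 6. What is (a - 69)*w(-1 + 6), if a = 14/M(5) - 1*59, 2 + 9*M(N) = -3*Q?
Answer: -1343/2 ≈ -671.50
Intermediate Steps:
M(N) = -20/9 (M(N) = -2/9 + (-3*6)/9 = -2/9 + (⅑)*(-18) = -2/9 - 2 = -20/9)
a = -653/10 (a = 14/(-20/9) - 1*59 = 14*(-9/20) - 59 = -63/10 - 59 = -653/10 ≈ -65.300)
(a - 69)*w(-1 + 6) = (-653/10 - 69)*(-1 + 6) = -1343/10*5 = -1343/2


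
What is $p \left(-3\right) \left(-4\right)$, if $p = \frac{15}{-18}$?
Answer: $-10$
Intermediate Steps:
$p = - \frac{5}{6}$ ($p = 15 \left(- \frac{1}{18}\right) = - \frac{5}{6} \approx -0.83333$)
$p \left(-3\right) \left(-4\right) = \left(- \frac{5}{6}\right) \left(-3\right) \left(-4\right) = \frac{5}{2} \left(-4\right) = -10$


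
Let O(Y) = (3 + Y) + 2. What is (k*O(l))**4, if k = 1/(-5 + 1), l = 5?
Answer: 625/16 ≈ 39.063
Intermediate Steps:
O(Y) = 5 + Y
k = -1/4 (k = 1/(-4) = -1/4 ≈ -0.25000)
(k*O(l))**4 = (-(5 + 5)/4)**4 = (-1/4*10)**4 = (-5/2)**4 = 625/16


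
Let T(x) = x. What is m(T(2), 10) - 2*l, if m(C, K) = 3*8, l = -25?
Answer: 74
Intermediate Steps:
m(C, K) = 24
m(T(2), 10) - 2*l = 24 - 2*(-25) = 24 - 1*(-50) = 24 + 50 = 74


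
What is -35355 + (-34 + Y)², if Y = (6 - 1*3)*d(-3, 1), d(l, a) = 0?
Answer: -34199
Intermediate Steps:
Y = 0 (Y = (6 - 1*3)*0 = (6 - 3)*0 = 3*0 = 0)
-35355 + (-34 + Y)² = -35355 + (-34 + 0)² = -35355 + (-34)² = -35355 + 1156 = -34199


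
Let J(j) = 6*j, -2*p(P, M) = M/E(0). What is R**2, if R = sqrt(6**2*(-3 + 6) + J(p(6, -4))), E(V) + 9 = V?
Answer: 320/3 ≈ 106.67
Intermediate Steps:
E(V) = -9 + V
p(P, M) = M/18 (p(P, M) = -M/(2*(-9 + 0)) = -M/(2*(-9)) = -M*(-1)/(2*9) = -(-1)*M/18 = M/18)
R = 8*sqrt(15)/3 (R = sqrt(6**2*(-3 + 6) + 6*((1/18)*(-4))) = sqrt(36*3 + 6*(-2/9)) = sqrt(108 - 4/3) = sqrt(320/3) = 8*sqrt(15)/3 ≈ 10.328)
R**2 = (8*sqrt(15)/3)**2 = 320/3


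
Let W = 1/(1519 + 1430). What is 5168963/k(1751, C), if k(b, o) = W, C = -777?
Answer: 15243271887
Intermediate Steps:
W = 1/2949 ≈ 0.00033910
k(b, o) = 1/2949
5168963/k(1751, C) = 5168963/(1/2949) = 5168963*2949 = 15243271887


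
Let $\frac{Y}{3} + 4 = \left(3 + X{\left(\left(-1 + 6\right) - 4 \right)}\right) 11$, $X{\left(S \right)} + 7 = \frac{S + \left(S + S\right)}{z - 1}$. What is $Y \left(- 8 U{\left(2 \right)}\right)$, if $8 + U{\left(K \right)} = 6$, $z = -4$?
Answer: $- \frac{13104}{5} \approx -2620.8$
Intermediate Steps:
$U{\left(K \right)} = -2$ ($U{\left(K \right)} = -8 + 6 = -2$)
$X{\left(S \right)} = -7 - \frac{3 S}{5}$ ($X{\left(S \right)} = -7 + \frac{S + \left(S + S\right)}{-4 - 1} = -7 + \frac{S + 2 S}{-5} = -7 + 3 S \left(- \frac{1}{5}\right) = -7 - \frac{3 S}{5}$)
$Y = - \frac{819}{5}$ ($Y = -12 + 3 \left(3 - \left(7 + \frac{3 \left(\left(-1 + 6\right) - 4\right)}{5}\right)\right) 11 = -12 + 3 \left(3 - \left(7 + \frac{3 \left(5 - 4\right)}{5}\right)\right) 11 = -12 + 3 \left(3 - \frac{38}{5}\right) 11 = -12 + 3 \left(\left(- \frac{23}{5}\right) 11\right) = -12 + 3 \left(- \frac{253}{5}\right) = -12 - \frac{759}{5} = - \frac{819}{5} \approx -163.8$)
$Y \left(- 8 U{\left(2 \right)}\right) = - \frac{819 \left(\left(-8\right) \left(-2\right)\right)}{5} = \left(- \frac{819}{5}\right) 16 = - \frac{13104}{5}$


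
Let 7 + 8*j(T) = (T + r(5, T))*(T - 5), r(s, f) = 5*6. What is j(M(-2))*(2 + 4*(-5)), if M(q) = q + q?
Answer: 2169/4 ≈ 542.25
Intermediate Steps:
r(s, f) = 30
M(q) = 2*q
j(T) = -7/8 + (-5 + T)*(30 + T)/8 (j(T) = -7/8 + ((T + 30)*(T - 5))/8 = -7/8 + ((30 + T)*(-5 + T))/8 = -7/8 + ((-5 + T)*(30 + T))/8 = -7/8 + (-5 + T)*(30 + T)/8)
j(M(-2))*(2 + 4*(-5)) = (-157/8 + (2*(-2))²/8 + 25*(2*(-2))/8)*(2 + 4*(-5)) = (-157/8 + (⅛)*(-4)² + (25/8)*(-4))*(2 - 20) = (-157/8 + (⅛)*16 - 25/2)*(-18) = (-157/8 + 2 - 25/2)*(-18) = -241/8*(-18) = 2169/4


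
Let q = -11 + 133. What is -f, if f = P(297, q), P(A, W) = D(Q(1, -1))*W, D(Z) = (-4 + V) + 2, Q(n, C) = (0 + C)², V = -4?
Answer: 732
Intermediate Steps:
q = 122
Q(n, C) = C²
D(Z) = -6 (D(Z) = (-4 - 4) + 2 = -8 + 2 = -6)
P(A, W) = -6*W
f = -732 (f = -6*122 = -732)
-f = -1*(-732) = 732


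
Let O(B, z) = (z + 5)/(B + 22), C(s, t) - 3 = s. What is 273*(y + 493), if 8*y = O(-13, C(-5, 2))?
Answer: 1076803/8 ≈ 1.3460e+5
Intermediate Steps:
C(s, t) = 3 + s
O(B, z) = (5 + z)/(22 + B)
y = 1/24 (y = ((5 + (3 - 5))/(22 - 13))/8 = ((5 - 2)/9)/8 = ((⅑)*3)/8 = (⅛)*(⅓) = 1/24 ≈ 0.041667)
273*(y + 493) = 273*(1/24 + 493) = 273*(11833/24) = 1076803/8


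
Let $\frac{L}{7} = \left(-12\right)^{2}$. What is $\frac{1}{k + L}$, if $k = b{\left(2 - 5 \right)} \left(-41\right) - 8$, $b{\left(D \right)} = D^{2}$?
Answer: $\frac{1}{631} \approx 0.0015848$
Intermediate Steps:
$k = -377$ ($k = \left(2 - 5\right)^{2} \left(-41\right) - 8 = \left(-3\right)^{2} \left(-41\right) - 8 = 9 \left(-41\right) - 8 = -369 - 8 = -377$)
$L = 1008$ ($L = 7 \left(-12\right)^{2} = 7 \cdot 144 = 1008$)
$\frac{1}{k + L} = \frac{1}{-377 + 1008} = \frac{1}{631}$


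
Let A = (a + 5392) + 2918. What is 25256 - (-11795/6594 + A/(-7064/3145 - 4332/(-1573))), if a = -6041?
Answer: 24602426003443/1183372428 ≈ 20790.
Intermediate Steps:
A = 2269 (A = (-6041 + 5392) + 2918 = -649 + 2918 = 2269)
25256 - (-11795/6594 + A/(-7064/3145 - 4332/(-1573))) = 25256 - (-11795/6594 + 2269/(-7064/3145 - 4332/(-1573))) = 25256 - (-11795*1/6594 + 2269/(-7064*1/3145 - 4332*(-1/1573))) = 25256 - (-1685/942 + 2269/(-7064/3145 + 4332/1573)) = 25256 - (-1685/942 + 2269/(2512468/4947085)) = 25256 - (-1685/942 + 2269*(4947085/2512468)) = 25256 - (-1685/942 + 11224935865/2512468) = 25256 - 1*5284828038125/1183372428 = 25256 - 5284828038125/1183372428 = 24602426003443/1183372428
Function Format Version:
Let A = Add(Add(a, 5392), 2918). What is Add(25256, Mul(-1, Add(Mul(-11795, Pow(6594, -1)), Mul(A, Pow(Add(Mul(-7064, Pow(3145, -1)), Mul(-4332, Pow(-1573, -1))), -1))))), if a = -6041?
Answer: Rational(24602426003443, 1183372428) ≈ 20790.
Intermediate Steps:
A = 2269 (A = Add(Add(-6041, 5392), 2918) = Add(-649, 2918) = 2269)
Add(25256, Mul(-1, Add(Mul(-11795, Pow(6594, -1)), Mul(A, Pow(Add(Mul(-7064, Pow(3145, -1)), Mul(-4332, Pow(-1573, -1))), -1))))) = Add(25256, Mul(-1, Add(Mul(-11795, Pow(6594, -1)), Mul(2269, Pow(Add(Mul(-7064, Pow(3145, -1)), Mul(-4332, Pow(-1573, -1))), -1))))) = Add(25256, Mul(-1, Add(Mul(-11795, Rational(1, 6594)), Mul(2269, Pow(Add(Mul(-7064, Rational(1, 3145)), Mul(-4332, Rational(-1, 1573))), -1))))) = Add(25256, Mul(-1, Add(Rational(-1685, 942), Mul(2269, Pow(Add(Rational(-7064, 3145), Rational(4332, 1573)), -1))))) = Add(25256, Mul(-1, Add(Rational(-1685, 942), Mul(2269, Pow(Rational(2512468, 4947085), -1))))) = Add(25256, Mul(-1, Add(Rational(-1685, 942), Mul(2269, Rational(4947085, 2512468))))) = Add(25256, Mul(-1, Add(Rational(-1685, 942), Rational(11224935865, 2512468)))) = Add(25256, Mul(-1, Rational(5284828038125, 1183372428))) = Add(25256, Rational(-5284828038125, 1183372428)) = Rational(24602426003443, 1183372428)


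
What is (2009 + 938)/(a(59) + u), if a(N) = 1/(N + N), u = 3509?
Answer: 347746/414063 ≈ 0.83984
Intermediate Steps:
a(N) = 1/(2*N)
(2009 + 938)/(a(59) + u) = (2009 + 938)/((½)/59 + 3509) = 2947/((½)*(1/59) + 3509) = 2947/(1/118 + 3509) = 2947/(414063/118) = 2947*(118/414063) = 347746/414063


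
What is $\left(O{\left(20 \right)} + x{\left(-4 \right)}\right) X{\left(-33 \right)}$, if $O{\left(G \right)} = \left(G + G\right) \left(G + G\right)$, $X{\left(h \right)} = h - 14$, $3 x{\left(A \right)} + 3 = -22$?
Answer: $- \frac{224425}{3} \approx -74808.0$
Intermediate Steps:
$x{\left(A \right)} = - \frac{25}{3}$ ($x{\left(A \right)} = -1 + \frac{1}{3} \left(-22\right) = -1 - \frac{22}{3} = - \frac{25}{3}$)
$X{\left(h \right)} = -14 + h$ ($X{\left(h \right)} = h - 14 = -14 + h$)
$O{\left(G \right)} = 4 G^{2}$ ($O{\left(G \right)} = 2 G 2 G = 4 G^{2}$)
$\left(O{\left(20 \right)} + x{\left(-4 \right)}\right) X{\left(-33 \right)} = \left(4 \cdot 20^{2} - \frac{25}{3}\right) \left(-14 - 33\right) = \left(4 \cdot 400 - \frac{25}{3}\right) \left(-47\right) = \left(1600 - \frac{25}{3}\right) \left(-47\right) = \frac{4775}{3} \left(-47\right) = - \frac{224425}{3}$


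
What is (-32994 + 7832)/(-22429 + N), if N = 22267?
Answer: 12581/81 ≈ 155.32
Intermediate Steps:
(-32994 + 7832)/(-22429 + N) = (-32994 + 7832)/(-22429 + 22267) = -25162/(-162) = -25162*(-1/162) = 12581/81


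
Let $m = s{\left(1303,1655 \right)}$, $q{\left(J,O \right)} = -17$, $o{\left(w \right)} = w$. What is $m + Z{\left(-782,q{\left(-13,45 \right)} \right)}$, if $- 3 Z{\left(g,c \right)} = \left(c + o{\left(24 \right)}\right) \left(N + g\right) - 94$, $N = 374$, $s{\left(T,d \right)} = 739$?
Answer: $\frac{5167}{3} \approx 1722.3$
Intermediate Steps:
$Z{\left(g,c \right)} = \frac{94}{3} - \frac{\left(24 + c\right) \left(374 + g\right)}{3}$ ($Z{\left(g,c \right)} = - \frac{\left(c + 24\right) \left(374 + g\right) - 94}{3} = - \frac{\left(24 + c\right) \left(374 + g\right) - 94}{3} = - \frac{-94 + \left(24 + c\right) \left(374 + g\right)}{3} = \frac{94}{3} - \frac{\left(24 + c\right) \left(374 + g\right)}{3}$)
$m = 739$
$m + Z{\left(-782,q{\left(-13,45 \right)} \right)} = 739 - \left(- \frac{16244}{3} + \frac{13294}{3}\right) = 739 + \left(- \frac{8882}{3} + 6256 + \frac{6358}{3} - \frac{13294}{3}\right) = 739 + \frac{2950}{3} = \frac{5167}{3}$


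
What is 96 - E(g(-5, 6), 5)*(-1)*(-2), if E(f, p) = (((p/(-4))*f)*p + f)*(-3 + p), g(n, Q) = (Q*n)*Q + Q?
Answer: -3558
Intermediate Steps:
g(n, Q) = Q + n*Q² (g(n, Q) = n*Q² + Q = Q + n*Q²)
E(f, p) = (-3 + p)*(f - f*p²/4) (E(f, p) = (((p*(-¼))*f)*p + f)*(-3 + p) = (((-p/4)*f)*p + f)*(-3 + p) = ((-f*p/4)*p + f)*(-3 + p) = (-f*p²/4 + f)*(-3 + p) = (f - f*p²/4)*(-3 + p) = (-3 + p)*(f - f*p²/4))
96 - E(g(-5, 6), 5)*(-1)*(-2) = 96 - ((6*(1 + 6*(-5)))*(-12 - 1*5³ + 3*5² + 4*5)/4)*(-1)*(-2) = 96 - ((6*(1 - 30))*(-12 - 1*125 + 3*25 + 20)/4)*(-1)*(-2) = 96 - ((6*(-29))*(-12 - 125 + 75 + 20)/4)*(-1)*(-2) = 96 - ((¼)*(-174)*(-42))*(-1)*(-2) = 96 - 1827*(-1)*(-2) = 96 - (-1827)*(-2) = 96 - 1*3654 = 96 - 3654 = -3558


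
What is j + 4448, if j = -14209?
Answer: -9761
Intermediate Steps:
j + 4448 = -14209 + 4448 = -9761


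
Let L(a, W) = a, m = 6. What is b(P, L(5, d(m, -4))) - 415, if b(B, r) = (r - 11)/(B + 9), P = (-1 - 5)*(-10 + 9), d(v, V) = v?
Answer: -2077/5 ≈ -415.40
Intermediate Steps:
P = 6 (P = -6*(-1) = 6)
b(B, r) = (-11 + r)/(9 + B)
b(P, L(5, d(m, -4))) - 415 = (-11 + 5)/(9 + 6) - 415 = -6/15 - 415 = (1/15)*(-6) - 415 = -⅖ - 415 = -2077/5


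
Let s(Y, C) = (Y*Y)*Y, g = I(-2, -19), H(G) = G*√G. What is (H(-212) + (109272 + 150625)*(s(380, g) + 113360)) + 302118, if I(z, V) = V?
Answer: 14290530410038 - 424*I*√53 ≈ 1.4291e+13 - 3086.8*I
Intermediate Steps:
H(G) = G^(3/2)
g = -19
s(Y, C) = Y³ (s(Y, C) = Y²*Y = Y³)
(H(-212) + (109272 + 150625)*(s(380, g) + 113360)) + 302118 = ((-212)^(3/2) + (109272 + 150625)*(380³ + 113360)) + 302118 = (-424*I*√53 + 259897*(54872000 + 113360)) + 302118 = (-424*I*√53 + 259897*54985360) + 302118 = (-424*I*√53 + 14290530107920) + 302118 = (14290530107920 - 424*I*√53) + 302118 = 14290530410038 - 424*I*√53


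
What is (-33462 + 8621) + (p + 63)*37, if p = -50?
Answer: -24360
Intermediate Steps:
(-33462 + 8621) + (p + 63)*37 = (-33462 + 8621) + (-50 + 63)*37 = -24841 + 13*37 = -24841 + 481 = -24360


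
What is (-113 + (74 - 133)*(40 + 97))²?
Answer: 67174416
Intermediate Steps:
(-113 + (74 - 133)*(40 + 97))² = (-113 - 59*137)² = (-113 - 8083)² = (-8196)² = 67174416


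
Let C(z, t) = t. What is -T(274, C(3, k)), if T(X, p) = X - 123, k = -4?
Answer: -151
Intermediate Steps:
T(X, p) = -123 + X
-T(274, C(3, k)) = -(-123 + 274) = -1*151 = -151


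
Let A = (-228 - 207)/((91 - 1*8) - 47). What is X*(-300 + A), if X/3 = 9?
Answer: -33705/4 ≈ -8426.3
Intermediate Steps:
X = 27 (X = 3*9 = 27)
A = -145/12 (A = -435/((91 - 8) - 47) = -435/(83 - 47) = -435/36 = -435*1/36 = -145/12 ≈ -12.083)
X*(-300 + A) = 27*(-300 - 145/12) = 27*(-3745/12) = -33705/4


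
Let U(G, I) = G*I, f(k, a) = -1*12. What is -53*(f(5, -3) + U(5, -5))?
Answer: 1961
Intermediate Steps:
f(k, a) = -12
-53*(f(5, -3) + U(5, -5)) = -53*(-12 + 5*(-5)) = -53*(-12 - 25) = -53*(-37) = 1961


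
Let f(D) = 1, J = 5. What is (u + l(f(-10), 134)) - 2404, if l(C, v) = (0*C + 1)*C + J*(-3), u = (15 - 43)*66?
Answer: -4266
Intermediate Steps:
u = -1848 (u = -28*66 = -1848)
l(C, v) = -15 + C (l(C, v) = (0*C + 1)*C + 5*(-3) = (0 + 1)*C - 15 = 1*C - 15 = C - 15 = -15 + C)
(u + l(f(-10), 134)) - 2404 = (-1848 + (-15 + 1)) - 2404 = (-1848 - 14) - 2404 = -1862 - 2404 = -4266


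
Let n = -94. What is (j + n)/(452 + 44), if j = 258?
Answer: 41/124 ≈ 0.33065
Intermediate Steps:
(j + n)/(452 + 44) = (258 - 94)/(452 + 44) = 164/496 = 164*(1/496) = 41/124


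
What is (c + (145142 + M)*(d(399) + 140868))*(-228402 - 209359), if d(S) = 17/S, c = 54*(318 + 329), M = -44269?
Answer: -2481980976168359579/399 ≈ -6.2205e+15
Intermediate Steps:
c = 34938 (c = 54*647 = 34938)
(c + (145142 + M)*(d(399) + 140868))*(-228402 - 209359) = (34938 + (145142 - 44269)*(17/399 + 140868))*(-228402 - 209359) = (34938 + 100873*(17*(1/399) + 140868))*(-437761) = (34938 + 100873*(17/399 + 140868))*(-437761) = (34938 + 100873*(56206349/399))*(-437761) = (34938 + 5669703042677/399)*(-437761) = (5669716982939/399)*(-437761) = -2481980976168359579/399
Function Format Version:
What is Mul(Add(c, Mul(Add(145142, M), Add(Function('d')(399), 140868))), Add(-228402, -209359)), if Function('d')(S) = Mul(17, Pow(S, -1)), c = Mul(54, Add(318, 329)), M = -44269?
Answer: Rational(-2481980976168359579, 399) ≈ -6.2205e+15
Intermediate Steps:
c = 34938 (c = Mul(54, 647) = 34938)
Mul(Add(c, Mul(Add(145142, M), Add(Function('d')(399), 140868))), Add(-228402, -209359)) = Mul(Add(34938, Mul(Add(145142, -44269), Add(Mul(17, Pow(399, -1)), 140868))), Add(-228402, -209359)) = Mul(Add(34938, Mul(100873, Add(Mul(17, Rational(1, 399)), 140868))), -437761) = Mul(Add(34938, Mul(100873, Add(Rational(17, 399), 140868))), -437761) = Mul(Add(34938, Mul(100873, Rational(56206349, 399))), -437761) = Mul(Add(34938, Rational(5669703042677, 399)), -437761) = Mul(Rational(5669716982939, 399), -437761) = Rational(-2481980976168359579, 399)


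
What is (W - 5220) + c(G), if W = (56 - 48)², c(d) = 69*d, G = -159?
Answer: -16127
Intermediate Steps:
W = 64 (W = 8² = 64)
(W - 5220) + c(G) = (64 - 5220) + 69*(-159) = -5156 - 10971 = -16127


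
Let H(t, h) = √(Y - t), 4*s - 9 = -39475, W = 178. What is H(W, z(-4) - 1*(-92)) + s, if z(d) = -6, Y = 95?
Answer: -19733/2 + I*√83 ≈ -9866.5 + 9.1104*I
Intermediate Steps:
s = -19733/2 (s = 9/4 + (¼)*(-39475) = 9/4 - 39475/4 = -19733/2 ≈ -9866.5)
H(t, h) = √(95 - t)
H(W, z(-4) - 1*(-92)) + s = √(95 - 1*178) - 19733/2 = √(95 - 178) - 19733/2 = √(-83) - 19733/2 = I*√83 - 19733/2 = -19733/2 + I*√83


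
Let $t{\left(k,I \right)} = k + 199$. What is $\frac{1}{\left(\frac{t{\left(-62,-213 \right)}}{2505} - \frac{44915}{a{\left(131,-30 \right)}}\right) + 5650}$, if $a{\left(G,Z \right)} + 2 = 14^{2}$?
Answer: $\frac{485970}{2633245003} \approx 0.00018455$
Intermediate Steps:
$a{\left(G,Z \right)} = 194$ ($a{\left(G,Z \right)} = -2 + 14^{2} = -2 + 196 = 194$)
$t{\left(k,I \right)} = 199 + k$
$\frac{1}{\left(\frac{t{\left(-62,-213 \right)}}{2505} - \frac{44915}{a{\left(131,-30 \right)}}\right) + 5650} = \frac{1}{\left(\frac{199 - 62}{2505} - \frac{44915}{194}\right) + 5650} = \frac{1}{\left(137 \cdot \frac{1}{2505} - \frac{44915}{194}\right) + 5650} = \frac{1}{\left(\frac{137}{2505} - \frac{44915}{194}\right) + 5650} = \frac{1}{- \frac{112485497}{485970} + 5650} = \frac{1}{\frac{2633245003}{485970}} = \frac{485970}{2633245003}$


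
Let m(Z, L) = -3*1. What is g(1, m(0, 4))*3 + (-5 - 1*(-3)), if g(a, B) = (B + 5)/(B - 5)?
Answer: -11/4 ≈ -2.7500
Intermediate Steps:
m(Z, L) = -3
g(a, B) = (5 + B)/(-5 + B)
g(1, m(0, 4))*3 + (-5 - 1*(-3)) = ((5 - 3)/(-5 - 3))*3 + (-5 - 1*(-3)) = (2/(-8))*3 + (-5 + 3) = -⅛*2*3 - 2 = -¼*3 - 2 = -¾ - 2 = -11/4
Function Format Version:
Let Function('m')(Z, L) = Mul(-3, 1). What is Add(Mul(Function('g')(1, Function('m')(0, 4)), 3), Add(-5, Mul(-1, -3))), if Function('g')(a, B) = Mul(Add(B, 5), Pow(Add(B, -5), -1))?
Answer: Rational(-11, 4) ≈ -2.7500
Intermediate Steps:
Function('m')(Z, L) = -3
Function('g')(a, B) = Mul(Pow(Add(-5, B), -1), Add(5, B)) (Function('g')(a, B) = Mul(Add(5, B), Pow(Add(-5, B), -1)) = Mul(Pow(Add(-5, B), -1), Add(5, B)))
Add(Mul(Function('g')(1, Function('m')(0, 4)), 3), Add(-5, Mul(-1, -3))) = Add(Mul(Mul(Pow(Add(-5, -3), -1), Add(5, -3)), 3), Add(-5, Mul(-1, -3))) = Add(Mul(Mul(Pow(-8, -1), 2), 3), Add(-5, 3)) = Add(Mul(Mul(Rational(-1, 8), 2), 3), -2) = Add(Mul(Rational(-1, 4), 3), -2) = Add(Rational(-3, 4), -2) = Rational(-11, 4)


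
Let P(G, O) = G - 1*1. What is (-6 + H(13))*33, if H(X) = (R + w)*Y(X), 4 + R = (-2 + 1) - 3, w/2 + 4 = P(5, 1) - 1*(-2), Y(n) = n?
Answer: -1914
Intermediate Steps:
P(G, O) = -1 + G (P(G, O) = G - 1 = -1 + G)
w = 4 (w = -8 + 2*((-1 + 5) - 1*(-2)) = -8 + 2*(4 + 2) = -8 + 2*6 = -8 + 12 = 4)
R = -8 (R = -4 + ((-2 + 1) - 3) = -4 + (-1 - 3) = -4 - 4 = -8)
H(X) = -4*X (H(X) = (-8 + 4)*X = -4*X)
(-6 + H(13))*33 = (-6 - 4*13)*33 = (-6 - 52)*33 = -58*33 = -1914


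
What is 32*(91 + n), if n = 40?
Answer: 4192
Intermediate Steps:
32*(91 + n) = 32*(91 + 40) = 32*131 = 4192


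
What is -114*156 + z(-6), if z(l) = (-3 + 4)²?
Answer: -17783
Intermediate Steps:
z(l) = 1 (z(l) = 1² = 1)
-114*156 + z(-6) = -114*156 + 1 = -17784 + 1 = -17783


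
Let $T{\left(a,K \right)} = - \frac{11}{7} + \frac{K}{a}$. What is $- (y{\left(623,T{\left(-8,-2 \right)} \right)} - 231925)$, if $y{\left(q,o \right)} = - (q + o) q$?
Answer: $\frac{2476923}{4} \approx 6.1923 \cdot 10^{5}$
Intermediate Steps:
$T{\left(a,K \right)} = - \frac{11}{7} + \frac{K}{a}$ ($T{\left(a,K \right)} = \left(-11\right) \frac{1}{7} + \frac{K}{a} = - \frac{11}{7} + \frac{K}{a}$)
$y{\left(q,o \right)} = q \left(- o - q\right)$ ($y{\left(q,o \right)} = - (o + q) q = \left(- o - q\right) q = q \left(- o - q\right)$)
$- (y{\left(623,T{\left(-8,-2 \right)} \right)} - 231925) = - (\left(-1\right) 623 \left(\left(- \frac{11}{7} - \frac{2}{-8}\right) + 623\right) - 231925) = - (\left(-1\right) 623 \left(\left(- \frac{11}{7} - - \frac{1}{4}\right) + 623\right) - 231925) = - (\left(-1\right) 623 \left(\left(- \frac{11}{7} + \frac{1}{4}\right) + 623\right) - 231925) = - (\left(-1\right) 623 \left(- \frac{37}{28} + 623\right) - 231925) = - (\left(-1\right) 623 \cdot \frac{17407}{28} - 231925) = - (- \frac{1549223}{4} - 231925) = \left(-1\right) \left(- \frac{2476923}{4}\right) = \frac{2476923}{4}$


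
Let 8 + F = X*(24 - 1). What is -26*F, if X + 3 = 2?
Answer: 806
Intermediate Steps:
X = -1 (X = -3 + 2 = -1)
F = -31 (F = -8 - (24 - 1) = -8 - 1*23 = -8 - 23 = -31)
-26*F = -26*(-31) = 806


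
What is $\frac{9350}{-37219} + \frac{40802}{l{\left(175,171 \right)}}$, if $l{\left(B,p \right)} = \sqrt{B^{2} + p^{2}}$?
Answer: $- \frac{9350}{37219} + \frac{20401 \sqrt{59866}}{29933} \approx 166.51$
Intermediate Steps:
$\frac{9350}{-37219} + \frac{40802}{l{\left(175,171 \right)}} = \frac{9350}{-37219} + \frac{40802}{\sqrt{175^{2} + 171^{2}}} = 9350 \left(- \frac{1}{37219}\right) + \frac{40802}{\sqrt{30625 + 29241}} = - \frac{9350}{37219} + \frac{40802}{\sqrt{59866}} = - \frac{9350}{37219} + 40802 \frac{\sqrt{59866}}{59866} = - \frac{9350}{37219} + \frac{20401 \sqrt{59866}}{29933}$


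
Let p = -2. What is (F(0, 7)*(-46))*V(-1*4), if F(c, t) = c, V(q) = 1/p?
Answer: 0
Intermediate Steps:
V(q) = -½ (V(q) = 1/(-2) = -½)
(F(0, 7)*(-46))*V(-1*4) = (0*(-46))*(-½) = 0*(-½) = 0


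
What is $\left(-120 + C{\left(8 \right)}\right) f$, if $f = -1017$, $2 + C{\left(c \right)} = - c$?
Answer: $132210$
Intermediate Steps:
$C{\left(c \right)} = -2 - c$
$\left(-120 + C{\left(8 \right)}\right) f = \left(-120 - 10\right) \left(-1017\right) = \left(-130\right) \left(-1017\right) = 132210$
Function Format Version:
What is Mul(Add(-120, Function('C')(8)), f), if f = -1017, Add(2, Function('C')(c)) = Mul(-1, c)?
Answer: 132210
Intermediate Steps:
Function('C')(c) = Add(-2, Mul(-1, c))
Mul(Add(-120, Function('C')(8)), f) = Mul(Add(-120, Add(-2, Mul(-1, 8))), -1017) = Mul(Add(-120, Add(-2, -8)), -1017) = Mul(Add(-120, -10), -1017) = Mul(-130, -1017) = 132210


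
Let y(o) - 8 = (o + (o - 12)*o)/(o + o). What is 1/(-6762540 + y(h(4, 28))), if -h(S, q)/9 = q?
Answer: -2/13525327 ≈ -1.4787e-7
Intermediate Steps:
h(S, q) = -9*q
y(o) = 8 + (o + o*(-12 + o))/(2*o) (y(o) = 8 + (o + (o - 12)*o)/(o + o) = 8 + (o + (-12 + o)*o)/((2*o)) = 8 + (o + o*(-12 + o))*(1/(2*o)) = 8 + (o + o*(-12 + o))/(2*o))
1/(-6762540 + y(h(4, 28))) = 1/(-6762540 + (5/2 + (-9*28)/2)) = 1/(-6762540 + (5/2 + (½)*(-252))) = 1/(-6762540 + (5/2 - 126)) = 1/(-6762540 - 247/2) = 1/(-13525327/2) = -2/13525327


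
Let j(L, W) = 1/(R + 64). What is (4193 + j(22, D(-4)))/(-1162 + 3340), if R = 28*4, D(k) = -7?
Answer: 737969/383328 ≈ 1.9252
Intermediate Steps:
R = 112
j(L, W) = 1/176 (j(L, W) = 1/(112 + 64) = 1/176)
(4193 + j(22, D(-4)))/(-1162 + 3340) = (4193 + 1/176)/(-1162 + 3340) = (737969/176)/2178 = (737969/176)*(1/2178) = 737969/383328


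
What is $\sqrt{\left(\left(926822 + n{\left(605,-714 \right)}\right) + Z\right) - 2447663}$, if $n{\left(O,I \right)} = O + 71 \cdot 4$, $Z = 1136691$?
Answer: $i \sqrt{383261} \approx 619.08 i$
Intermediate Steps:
$n{\left(O,I \right)} = 284 + O$ ($n{\left(O,I \right)} = O + 284 = 284 + O$)
$\sqrt{\left(\left(926822 + n{\left(605,-714 \right)}\right) + Z\right) - 2447663} = \sqrt{\left(\left(926822 + \left(284 + 605\right)\right) + 1136691\right) - 2447663} = \sqrt{\left(\left(926822 + 889\right) + 1136691\right) - 2447663} = \sqrt{\left(927711 + 1136691\right) - 2447663} = \sqrt{2064402 - 2447663} = \sqrt{-383261} = i \sqrt{383261}$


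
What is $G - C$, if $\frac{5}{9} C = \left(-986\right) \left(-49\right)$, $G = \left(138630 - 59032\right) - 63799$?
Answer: $- \frac{355831}{5} \approx -71166.0$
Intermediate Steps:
$G = 15799$ ($G = 79598 - 63799 = 15799$)
$C = \frac{434826}{5}$ ($C = \frac{9 \left(\left(-986\right) \left(-49\right)\right)}{5} = \frac{9}{5} \cdot 48314 = \frac{434826}{5} \approx 86965.0$)
$G - C = 15799 - \frac{434826}{5} = - \frac{355831}{5}$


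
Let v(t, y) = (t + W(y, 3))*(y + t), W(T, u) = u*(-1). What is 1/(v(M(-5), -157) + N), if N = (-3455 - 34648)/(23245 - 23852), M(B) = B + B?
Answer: 607/1355900 ≈ 0.00044767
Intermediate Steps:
W(T, u) = -u
M(B) = 2*B
v(t, y) = (-3 + t)*(t + y) (v(t, y) = (t - 1*3)*(y + t) = (t - 3)*(t + y) = (-3 + t)*(t + y))
N = 38103/607 (N = -38103/(-607) = -38103*(-1/607) = 38103/607 ≈ 62.773)
1/(v(M(-5), -157) + N) = 1/(((2*(-5))**2 - 6*(-5) - 3*(-157) + (2*(-5))*(-157)) + 38103/607) = 1/(((-10)**2 - 3*(-10) + 471 - 10*(-157)) + 38103/607) = 1/((100 + 30 + 471 + 1570) + 38103/607) = 1/(2171 + 38103/607) = 1/(1355900/607) = 607/1355900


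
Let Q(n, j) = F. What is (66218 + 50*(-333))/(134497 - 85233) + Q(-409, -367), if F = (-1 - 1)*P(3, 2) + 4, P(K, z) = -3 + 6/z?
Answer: 15414/3079 ≈ 5.0062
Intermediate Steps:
F = 4 (F = (-1 - 1)*(-3 + 6/2) + 4 = -2*(-3 + 6*(1/2)) + 4 = -2*(-3 + 3) + 4 = -2*0 + 4 = 0 + 4 = 4)
Q(n, j) = 4
(66218 + 50*(-333))/(134497 - 85233) + Q(-409, -367) = (66218 + 50*(-333))/(134497 - 85233) + 4 = (66218 - 16650)/49264 + 4 = 49568*(1/49264) + 4 = 3098/3079 + 4 = 15414/3079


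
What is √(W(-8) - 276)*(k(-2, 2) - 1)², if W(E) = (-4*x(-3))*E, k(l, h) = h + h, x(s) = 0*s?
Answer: 18*I*√69 ≈ 149.52*I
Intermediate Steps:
x(s) = 0
k(l, h) = 2*h
W(E) = 0 (W(E) = (-4*0)*E = 0*E = 0)
√(W(-8) - 276)*(k(-2, 2) - 1)² = √(0 - 276)*(2*2 - 1)² = √(-276)*(4 - 1)² = (2*I*√69)*3² = (2*I*√69)*9 = 18*I*√69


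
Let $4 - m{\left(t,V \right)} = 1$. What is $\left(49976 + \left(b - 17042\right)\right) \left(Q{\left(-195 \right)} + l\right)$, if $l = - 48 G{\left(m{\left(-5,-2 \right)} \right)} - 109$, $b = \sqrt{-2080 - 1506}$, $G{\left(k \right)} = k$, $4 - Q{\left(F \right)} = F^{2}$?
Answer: $-1260515916 - 38274 i \sqrt{3586} \approx -1.2605 \cdot 10^{9} - 2.292 \cdot 10^{6} i$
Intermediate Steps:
$Q{\left(F \right)} = 4 - F^{2}$
$m{\left(t,V \right)} = 3$ ($m{\left(t,V \right)} = 4 - 1 = 3$)
$b = i \sqrt{3586}$ ($b = \sqrt{-3586} = i \sqrt{3586} \approx 59.883 i$)
$l = -253$ ($l = \left(-48\right) 3 - 109 = -144 - 109 = -253$)
$\left(49976 + \left(b - 17042\right)\right) \left(Q{\left(-195 \right)} + l\right) = \left(49976 - \left(17042 - i \sqrt{3586}\right)\right) \left(\left(4 - \left(-195\right)^{2}\right) - 253\right) = \left(49976 - \left(17042 - i \sqrt{3586}\right)\right) \left(\left(4 - 38025\right) - 253\right) = \left(32934 + i \sqrt{3586}\right) \left(\left(4 - 38025\right) - 253\right) = \left(32934 + i \sqrt{3586}\right) \left(-38021 - 253\right) = \left(32934 + i \sqrt{3586}\right) \left(-38274\right) = -1260515916 - 38274 i \sqrt{3586}$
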